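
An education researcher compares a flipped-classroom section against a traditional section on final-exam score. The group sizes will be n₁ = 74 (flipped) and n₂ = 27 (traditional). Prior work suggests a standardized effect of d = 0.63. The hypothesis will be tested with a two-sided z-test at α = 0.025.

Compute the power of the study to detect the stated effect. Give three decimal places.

Noncentrality parameter: δ = d / √(1/n₁ + 1/n₂) = 0.63 / √(1/74 + 1/27) = 2.8021
Two-sided α = 0.025 → critical value z_{0.0125} = 2.241.
Power = Φ(δ − 2.241) + Φ(−δ − 2.241) = Φ(0.561) + Φ(-5.043) = 0.7125 + 0.0000 = 0.7125.

Power ≈ 0.712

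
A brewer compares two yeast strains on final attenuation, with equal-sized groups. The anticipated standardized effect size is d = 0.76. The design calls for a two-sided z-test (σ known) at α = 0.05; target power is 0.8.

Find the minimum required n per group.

n = 28 per group

For power 0.8 need Φ(δ − z_{0.025}) = 0.8, so δ = z_{0.025} + z_{0.20} = 1.960 + 0.842 = 2.802.
(The Φ(−δ − z_{α/2}) term is vanishingly small for δ > 0 and is dropped in the standard sample-size formula.)
δ = d·√(n/2) ⇒ n = 2(δ/d)² = 2 × (2.802 / 0.76)² = 27.18.
Round up to the next whole unit.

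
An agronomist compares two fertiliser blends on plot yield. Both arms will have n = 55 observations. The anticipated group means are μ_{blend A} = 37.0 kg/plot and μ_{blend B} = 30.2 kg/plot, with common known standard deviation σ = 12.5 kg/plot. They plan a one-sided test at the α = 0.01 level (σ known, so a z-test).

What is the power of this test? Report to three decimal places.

Standardized effect: d = |μ_{blend A} − μ_{blend B}| / σ = |37.0 − 30.2| / 12.5 = 0.5440
Noncentrality parameter: δ = d·√(n/2) = 0.5440 × √(55/2) = 2.8528
One-sided α = 0.01 → critical value z_{0.01} = 2.326.
Power = P(Z > 2.326 − δ) = Φ(0.526) = 0.7007.

Power ≈ 0.701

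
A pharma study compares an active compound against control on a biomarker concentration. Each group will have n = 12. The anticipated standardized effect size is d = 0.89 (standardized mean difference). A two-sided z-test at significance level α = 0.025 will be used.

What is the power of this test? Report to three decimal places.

Power ≈ 0.476

Noncentrality parameter: δ = d·√(n/2) = 0.89 × √(12/2) = 2.1800
Critical value for a two-sided test at α = 0.025: z_{α/2} = 2.241.
Power = Φ(δ − 2.241) + Φ(−δ − 2.241) = Φ(-0.061) + Φ(-4.421) = 0.4755 + 0.0000 = 0.4755.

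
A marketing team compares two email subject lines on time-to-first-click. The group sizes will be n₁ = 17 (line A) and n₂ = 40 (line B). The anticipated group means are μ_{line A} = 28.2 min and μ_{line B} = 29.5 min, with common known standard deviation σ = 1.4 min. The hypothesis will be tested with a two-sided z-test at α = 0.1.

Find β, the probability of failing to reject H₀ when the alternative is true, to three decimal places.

Standardized effect: d = |μ_{line A} − μ_{line B}| / σ = |28.2 − 29.5| / 1.4 = 0.9286
Noncentrality parameter: δ = d / √(1/n₁ + 1/n₂) = 0.9286 / √(1/17 + 1/40) = 3.2072
Two-sided α = 0.1 → critical value z_{0.05} = 1.645.
Power = Φ(δ − 1.645) + Φ(−δ − 1.645) = Φ(1.562) + Φ(-4.852) = 0.9409 + 0.0000 = 0.9409.
Type II error: β = 1 − power = 1 − 0.9409 = 0.0591.

β ≈ 0.059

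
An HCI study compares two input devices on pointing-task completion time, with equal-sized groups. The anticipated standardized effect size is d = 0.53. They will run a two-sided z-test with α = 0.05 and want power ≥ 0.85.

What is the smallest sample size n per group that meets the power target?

Set Φ(δ − 1.960) = 0.85; then δ − 1.960 = Φ⁻¹(0.85) = 1.036, giving δ = 2.996.
(For δ > 0 the lower-tail rejection region contributes negligibly to power, so the one-term inversion is standard.)
δ = d·√(n/2) ⇒ n = 2(δ/d)² = 2 × (2.996 / 0.53)² = 63.93.
Rounding up, n = 64 per group.

n = 64 per group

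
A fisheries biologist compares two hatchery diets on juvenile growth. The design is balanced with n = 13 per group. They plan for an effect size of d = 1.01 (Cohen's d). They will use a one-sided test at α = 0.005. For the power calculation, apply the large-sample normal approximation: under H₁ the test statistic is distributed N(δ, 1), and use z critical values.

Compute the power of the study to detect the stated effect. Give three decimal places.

Noncentrality parameter: δ = d·√(n/2) = 1.01 × √(13/2) = 2.5750
Critical value for a one-sided test at α = 0.005: z_α = 2.576.
Power = Φ(δ − 2.576) = Φ(-0.001) = 0.4997.

Power ≈ 0.500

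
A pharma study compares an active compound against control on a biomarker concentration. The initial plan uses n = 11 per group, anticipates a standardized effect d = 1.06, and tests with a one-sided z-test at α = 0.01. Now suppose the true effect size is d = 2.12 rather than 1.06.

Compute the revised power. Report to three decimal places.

With d = 2.12: δ = d·√(n/2) = 2.12 × √(11/2) = 4.9718. Critical value z_{0.01} = 2.326.
Revised power = P(Z > 2.326 − δ) = Φ(2.645) = 0.9959.

Power ≈ 0.996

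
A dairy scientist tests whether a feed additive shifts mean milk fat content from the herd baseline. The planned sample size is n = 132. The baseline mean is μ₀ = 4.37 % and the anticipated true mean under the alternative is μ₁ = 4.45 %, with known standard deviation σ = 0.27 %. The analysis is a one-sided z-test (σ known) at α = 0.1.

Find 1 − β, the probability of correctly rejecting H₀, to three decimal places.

Standardized effect: d = |μ₁ − μ₀| / σ = |4.45 − 4.37| / 0.27 = 0.2963
Noncentrality parameter: δ = d·√n = 0.2963 × √132 = 3.4042
Critical value for a one-sided test at α = 0.1: z_α = 1.282.
Power = Φ(δ − 1.282) = Φ(2.123) = 0.9831.

Power ≈ 0.983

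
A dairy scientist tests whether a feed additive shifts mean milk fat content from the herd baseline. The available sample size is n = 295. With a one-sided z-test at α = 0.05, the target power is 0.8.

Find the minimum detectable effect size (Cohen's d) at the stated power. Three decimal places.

d ≈ 0.145

Required noncentrality: δ = z_{0.05} + z_{0.20} = 1.645 + 0.842 = 2.486.
δ = d·√n ⇒ d = δ/√n = 2.486/√295 = 0.1448.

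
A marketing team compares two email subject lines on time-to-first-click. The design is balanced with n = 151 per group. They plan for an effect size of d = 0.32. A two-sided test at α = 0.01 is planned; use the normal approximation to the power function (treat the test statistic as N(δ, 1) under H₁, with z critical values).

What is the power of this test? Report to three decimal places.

Noncentrality parameter: δ = d·√(n/2) = 0.32 × √(151/2) = 2.7805
Critical value for a two-sided test at α = 0.01: z_{α/2} = 2.576.
Power = Φ(δ − 2.576) + Φ(−δ − 2.576) = Φ(0.205) + Φ(-5.356) = 0.5811 + 0.0000 = 0.5811.

Power ≈ 0.581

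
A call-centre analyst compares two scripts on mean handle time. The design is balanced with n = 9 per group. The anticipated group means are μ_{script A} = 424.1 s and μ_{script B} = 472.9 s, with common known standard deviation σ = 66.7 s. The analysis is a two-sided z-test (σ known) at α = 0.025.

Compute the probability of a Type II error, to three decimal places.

β ≈ 0.755

Standardized effect: d = |μ_{script A} − μ_{script B}| / σ = |424.1 − 472.9| / 66.7 = 0.7316
Noncentrality parameter: δ = d·√(n/2) = 0.7316 × √(9/2) = 1.5520
Critical value for a two-sided test at α = 0.025: z_{α/2} = 2.241.
Power = Φ(δ − 2.241) + Φ(−δ − 2.241) = Φ(-0.689) + Φ(-3.793) = 0.2453 + 0.0001 = 0.2454.
Type II error: β = 1 − power = 1 − 0.2454 = 0.7546.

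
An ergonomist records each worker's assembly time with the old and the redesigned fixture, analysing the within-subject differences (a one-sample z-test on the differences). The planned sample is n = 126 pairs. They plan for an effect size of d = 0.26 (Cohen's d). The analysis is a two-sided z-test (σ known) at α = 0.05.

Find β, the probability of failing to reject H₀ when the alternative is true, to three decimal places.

Noncentrality parameter: δ = d·√n = 0.26 × √126 = 2.9185
Critical value for a two-sided test at α = 0.05: z_{α/2} = 1.960.
Power = Φ(δ − 1.960) + Φ(−δ − 1.960) = Φ(0.959) + Φ(-4.878) = 0.8311 + 0.0000 = 0.8311.
Type II error: β = 1 − power = 1 − 0.8311 = 0.1689.

β ≈ 0.169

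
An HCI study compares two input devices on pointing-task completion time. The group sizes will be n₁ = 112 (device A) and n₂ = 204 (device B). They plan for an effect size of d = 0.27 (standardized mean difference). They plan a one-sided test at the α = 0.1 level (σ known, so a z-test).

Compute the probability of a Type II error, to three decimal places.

Noncentrality parameter: δ = d / √(1/n₁ + 1/n₂) = 0.27 / √(1/112 + 1/204) = 2.2959
One-sided α = 0.1 → critical value z_{0.1} = 1.282.
Power = P(Z > 1.282 − δ) = Φ(1.014) = 0.8448.
Type II error: β = 1 − power = 1 − 0.8448 = 0.1552.

β ≈ 0.155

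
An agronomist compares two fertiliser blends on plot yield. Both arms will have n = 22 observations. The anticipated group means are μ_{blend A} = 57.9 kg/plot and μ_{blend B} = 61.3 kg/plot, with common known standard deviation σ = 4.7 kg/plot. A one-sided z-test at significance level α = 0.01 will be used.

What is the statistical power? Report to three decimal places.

Standardized effect: d = |μ_{blend A} − μ_{blend B}| / σ = |57.9 − 61.3| / 4.7 = 0.7234
Noncentrality parameter: δ = d·√(n/2) = 0.7234 × √(22/2) = 2.3993
One-sided α = 0.01 → critical value z_{0.01} = 2.326.
Power = P(Z > 2.326 − δ) = Φ(0.073) = 0.5291.

Power ≈ 0.529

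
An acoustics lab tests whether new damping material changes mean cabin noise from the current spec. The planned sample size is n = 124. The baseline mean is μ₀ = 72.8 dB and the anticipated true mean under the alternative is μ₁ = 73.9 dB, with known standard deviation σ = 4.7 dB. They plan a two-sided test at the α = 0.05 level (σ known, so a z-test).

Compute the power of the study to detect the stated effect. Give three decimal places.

Power ≈ 0.741

Standardized effect: d = |μ₁ − μ₀| / σ = |73.9 − 72.8| / 4.7 = 0.2340
Noncentrality parameter: δ = d·√n = 0.2340 × √124 = 2.6062
Two-sided α = 0.05 → critical value z_{0.025} = 1.960.
Power = Φ(δ − 1.960) + Φ(−δ − 1.960) = Φ(0.646) + Φ(-4.566) = 0.7409 + 0.0000 = 0.7409.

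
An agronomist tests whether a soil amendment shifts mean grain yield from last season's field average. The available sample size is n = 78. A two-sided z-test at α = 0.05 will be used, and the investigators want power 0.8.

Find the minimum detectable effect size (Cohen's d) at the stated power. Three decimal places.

d ≈ 0.317

Required noncentrality: δ = z_{0.025} + z_{0.20} = 1.960 + 0.842 = 2.802.
(The second rejection-region term Φ(−δ − z_{α/2}) is negligible and dropped.)
δ = d·√n ⇒ d = δ/√n = 2.802/√78 = 0.3172.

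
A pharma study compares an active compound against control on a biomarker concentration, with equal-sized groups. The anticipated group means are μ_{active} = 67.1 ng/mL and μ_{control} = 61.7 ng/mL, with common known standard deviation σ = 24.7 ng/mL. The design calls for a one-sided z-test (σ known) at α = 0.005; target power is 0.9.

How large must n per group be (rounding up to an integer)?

n = 623 per group

Standardized effect: d = |μ_{active} − μ_{control}| / σ = |67.1 − 61.7| / 24.7 = 0.2186
For power 0.9 need Φ(δ − z_{0.005}) = 0.9, so δ = z_{0.005} + z_{0.10} = 2.576 + 1.282 = 3.857.
δ = d·√(n/2) ⇒ n = 2(δ/d)² = 2 × (3.857 / 0.2186)² = 622.62.
Rounding up, n = 623 per group.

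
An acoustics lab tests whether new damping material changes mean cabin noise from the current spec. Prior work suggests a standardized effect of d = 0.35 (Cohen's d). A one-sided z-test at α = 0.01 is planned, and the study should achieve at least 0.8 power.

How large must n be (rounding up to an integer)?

n = 82

Set Φ(δ − 2.326) = 0.8; then δ − 2.326 = Φ⁻¹(0.8) = 0.842, giving δ = 3.168.
δ = d·√n ⇒ n = (δ/d)² = (3.168 / 0.35)² = 81.93.
Round up to the next whole unit.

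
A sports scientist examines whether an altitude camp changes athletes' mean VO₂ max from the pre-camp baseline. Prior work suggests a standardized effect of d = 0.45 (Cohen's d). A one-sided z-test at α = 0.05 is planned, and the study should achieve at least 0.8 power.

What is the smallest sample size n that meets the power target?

n = 31

For power 0.8 need Φ(δ − z_{0.05}) = 0.8, so δ = z_{0.05} + z_{0.20} = 1.645 + 0.842 = 2.486.
δ = d·√n ⇒ n = (δ/d)² = (2.486 / 0.45)² = 30.53.
Rounding up, n = 31.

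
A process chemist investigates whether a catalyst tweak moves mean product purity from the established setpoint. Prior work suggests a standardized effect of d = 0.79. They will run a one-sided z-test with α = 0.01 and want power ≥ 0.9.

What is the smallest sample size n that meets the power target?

n = 21

Set Φ(δ − 2.326) = 0.9; then δ − 2.326 = Φ⁻¹(0.9) = 1.282, giving δ = 3.608.
δ = d·√n ⇒ n = (δ/d)² = (3.608 / 0.79)² = 20.86.
Rounding up, n = 21.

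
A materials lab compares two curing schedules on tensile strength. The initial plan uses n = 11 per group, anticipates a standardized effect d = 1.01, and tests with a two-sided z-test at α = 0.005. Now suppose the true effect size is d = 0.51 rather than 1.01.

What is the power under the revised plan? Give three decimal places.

Power ≈ 0.054

With d = 0.51: δ = d·√(n/2) = 0.51 × √(11/2) = 1.1961. Critical value z_{0.0025} = 2.807.
Revised power = Φ(δ − 2.807) + Φ(−δ − 2.807) = Φ(-1.611) + Φ(-4.003) = 0.0536 + 0.0000 = 0.0536.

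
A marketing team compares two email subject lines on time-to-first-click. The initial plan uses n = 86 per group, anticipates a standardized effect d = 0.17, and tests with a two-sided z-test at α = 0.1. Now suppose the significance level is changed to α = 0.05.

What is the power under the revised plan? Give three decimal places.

δ = d·√(n/2) = 0.17 × √(86/2) = 1.1148 (unchanged). New critical value: z_{0.025} = 1.960.
Revised power = Φ(δ − 1.960) + Φ(−δ − 1.960) = Φ(-0.845) + Φ(-3.075) = 0.1990 + 0.0011 = 0.2001.

Power ≈ 0.200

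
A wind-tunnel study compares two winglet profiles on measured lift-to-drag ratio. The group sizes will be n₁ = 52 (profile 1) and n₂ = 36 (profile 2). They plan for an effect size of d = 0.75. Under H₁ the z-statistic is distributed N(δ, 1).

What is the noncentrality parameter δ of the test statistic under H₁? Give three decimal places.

δ ≈ 3.459

δ = d / √(1/n₁ + 1/n₂) = 0.75 / √(1/52 + 1/36) = 3.4592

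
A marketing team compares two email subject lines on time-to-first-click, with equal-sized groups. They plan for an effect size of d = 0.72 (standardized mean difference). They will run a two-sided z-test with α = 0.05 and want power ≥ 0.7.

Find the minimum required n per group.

n = 24 per group

For power 0.7 need Φ(δ − z_{0.025}) = 0.7, so δ = z_{0.025} + z_{0.30} = 1.960 + 0.524 = 2.484.
(For δ > 0 the lower-tail rejection region contributes negligibly to power, so the one-term inversion is standard.)
δ = d·√(n/2) ⇒ n = 2(δ/d)² = 2 × (2.484 / 0.72)² = 23.81.
Rounding up, n = 24 per group.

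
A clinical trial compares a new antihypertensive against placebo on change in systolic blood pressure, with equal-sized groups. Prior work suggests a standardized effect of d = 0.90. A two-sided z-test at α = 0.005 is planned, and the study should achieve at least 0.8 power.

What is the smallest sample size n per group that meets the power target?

n = 33 per group

Set Φ(δ − 2.807) = 0.8; then δ − 2.807 = Φ⁻¹(0.8) = 0.842, giving δ = 3.649.
(The Φ(−δ − z_{α/2}) term is vanishingly small for δ > 0 and is dropped in the standard sample-size formula.)
δ = d·√(n/2) ⇒ n = 2(δ/d)² = 2 × (3.649 / 0.90)² = 32.87.
Round up to the next whole unit.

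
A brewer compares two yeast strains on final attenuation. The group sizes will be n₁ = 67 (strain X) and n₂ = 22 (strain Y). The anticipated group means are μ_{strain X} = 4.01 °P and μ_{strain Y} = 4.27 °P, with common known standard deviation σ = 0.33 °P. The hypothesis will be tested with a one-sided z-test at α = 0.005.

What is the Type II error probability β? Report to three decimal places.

β ≈ 0.264

Standardized effect: d = |μ_{strain X} − μ_{strain Y}| / σ = |4.01 − 4.27| / 0.33 = 0.7879
Noncentrality parameter: δ = d / √(1/n₁ + 1/n₂) = 0.7879 / √(1/67 + 1/22) = 3.2064
Critical value for a one-sided test at α = 0.005: z_α = 2.576.
Power = Φ(δ − 2.576) = Φ(0.631) = 0.7358.
Type II error: β = 1 − power = 1 − 0.7358 = 0.2642.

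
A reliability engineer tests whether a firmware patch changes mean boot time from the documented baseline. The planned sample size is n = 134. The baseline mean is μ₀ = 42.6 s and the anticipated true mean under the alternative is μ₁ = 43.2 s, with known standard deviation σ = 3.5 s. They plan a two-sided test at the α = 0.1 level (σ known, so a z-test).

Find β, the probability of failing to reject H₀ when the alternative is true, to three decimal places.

Standardized effect: d = |μ₁ − μ₀| / σ = |43.2 − 42.6| / 3.5 = 0.1714
Noncentrality parameter: δ = d·√n = 0.1714 × √134 = 1.9844
Two-sided α = 0.1 → critical value z_{0.05} = 1.645.
Power = Φ(δ − 1.645) + Φ(−δ − 1.645) = Φ(0.340) + Φ(-3.629) = 0.6329 + 0.0001 = 0.6331.
Type II error: β = 1 − power = 1 − 0.6331 = 0.3669.

β ≈ 0.367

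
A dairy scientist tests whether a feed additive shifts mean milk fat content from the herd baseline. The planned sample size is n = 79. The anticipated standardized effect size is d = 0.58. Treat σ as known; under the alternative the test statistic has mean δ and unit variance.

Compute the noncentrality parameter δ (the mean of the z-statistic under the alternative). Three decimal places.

δ ≈ 5.155

δ = d·√n = 0.58 × √79 = 5.1552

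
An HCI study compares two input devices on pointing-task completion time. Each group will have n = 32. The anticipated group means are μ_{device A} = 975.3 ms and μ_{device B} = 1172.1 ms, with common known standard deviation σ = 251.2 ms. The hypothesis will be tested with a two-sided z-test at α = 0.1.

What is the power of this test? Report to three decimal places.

Standardized effect: d = |μ_{device A} − μ_{device B}| / σ = |975.3 − 1172.1| / 251.2 = 0.7834
Noncentrality parameter: δ = d·√(n/2) = 0.7834 × √(32/2) = 3.1338
Two-sided α = 0.1 → critical value z_{0.05} = 1.645.
Power = Φ(δ − 1.645) + Φ(−δ − 1.645) = Φ(1.489) + Φ(-4.779) = 0.9317 + 0.0000 = 0.9317.

Power ≈ 0.932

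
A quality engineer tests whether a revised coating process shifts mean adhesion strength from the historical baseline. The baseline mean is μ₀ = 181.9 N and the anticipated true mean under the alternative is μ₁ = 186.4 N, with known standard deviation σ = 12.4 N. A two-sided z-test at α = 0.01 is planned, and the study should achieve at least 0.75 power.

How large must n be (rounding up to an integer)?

Standardized effect: d = |μ₁ − μ₀| / σ = |186.4 − 181.9| / 12.4 = 0.3629
For power 0.75 need Φ(δ − z_{0.005}) = 0.75, so δ = z_{0.005} + z_{0.25} = 2.576 + 0.674 = 3.250.
(For δ > 0 the lower-tail rejection region contributes negligibly to power, so the one-term inversion is standard.)
δ = d·√n ⇒ n = (δ/d)² = (3.250 / 0.3629)² = 80.22.
Rounding up, n = 81.

n = 81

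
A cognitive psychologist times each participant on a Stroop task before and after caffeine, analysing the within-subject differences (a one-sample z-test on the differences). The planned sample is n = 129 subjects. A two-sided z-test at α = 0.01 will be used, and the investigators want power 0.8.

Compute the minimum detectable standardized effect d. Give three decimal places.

Need Φ(δ − 2.576) = 0.8, so δ = 2.576 + 0.842 = 3.417.
(The second rejection-region term Φ(−δ − z_{α/2}) is negligible and dropped.)
δ = d·√n ⇒ d = δ/√n = 3.417/√129 = 0.3009.

d ≈ 0.301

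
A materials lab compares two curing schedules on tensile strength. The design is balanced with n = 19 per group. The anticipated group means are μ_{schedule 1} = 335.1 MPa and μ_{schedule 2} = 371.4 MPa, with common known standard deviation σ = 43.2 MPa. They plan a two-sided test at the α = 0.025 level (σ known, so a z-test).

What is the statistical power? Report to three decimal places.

Power ≈ 0.636

Standardized effect: d = |μ_{schedule 1} − μ_{schedule 2}| / σ = |335.1 − 371.4| / 43.2 = 0.8403
Noncentrality parameter: δ = d·√(n/2) = 0.8403 × √(19/2) = 2.5899
Critical value for a two-sided test at α = 0.025: z_{α/2} = 2.241.
Power = Φ(δ − 2.241) + Φ(−δ − 2.241) = Φ(0.349) + Φ(-4.831) = 0.6363 + 0.0000 = 0.6363.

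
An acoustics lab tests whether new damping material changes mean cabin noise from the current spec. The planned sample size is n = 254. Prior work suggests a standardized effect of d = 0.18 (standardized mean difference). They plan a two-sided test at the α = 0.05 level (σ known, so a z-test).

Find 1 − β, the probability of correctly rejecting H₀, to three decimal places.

Noncentrality parameter: δ = d·√n = 0.18 × √254 = 2.8687
Critical value for a two-sided test at α = 0.05: z_{α/2} = 1.960.
Power = Φ(δ − 1.960) + Φ(−δ − 1.960) = Φ(0.909) + Φ(-4.829) = 0.8183 + 0.0000 = 0.8183.

Power ≈ 0.818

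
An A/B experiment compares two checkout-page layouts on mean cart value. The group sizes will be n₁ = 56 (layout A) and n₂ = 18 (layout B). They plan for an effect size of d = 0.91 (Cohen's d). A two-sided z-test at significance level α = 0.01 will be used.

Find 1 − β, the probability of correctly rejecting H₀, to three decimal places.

Noncentrality parameter: δ = d / √(1/n₁ + 1/n₂) = 0.91 / √(1/56 + 1/18) = 3.3586
Critical value for a two-sided test at α = 0.01: z_{α/2} = 2.576.
Power = Φ(δ − 2.576) + Φ(−δ − 2.576) = Φ(0.783) + Φ(-5.934) = 0.7831 + 0.0000 = 0.7831.

Power ≈ 0.783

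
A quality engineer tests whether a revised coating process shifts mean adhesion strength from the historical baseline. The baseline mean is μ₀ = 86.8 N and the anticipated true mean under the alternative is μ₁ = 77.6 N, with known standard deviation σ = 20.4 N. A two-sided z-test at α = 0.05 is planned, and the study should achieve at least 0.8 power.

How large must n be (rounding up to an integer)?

Standardized effect: d = |μ₁ − μ₀| / σ = |77.6 − 86.8| / 20.4 = 0.4510
For power 0.8 need Φ(δ − z_{0.025}) = 0.8, so δ = z_{0.025} + z_{0.20} = 1.960 + 0.842 = 2.802.
(The Φ(−δ − z_{α/2}) term is vanishingly small for δ > 0 and is dropped in the standard sample-size formula.)
δ = d·√n ⇒ n = (δ/d)² = (2.802 / 0.4510)² = 38.59.
Rounding up, n = 39.

n = 39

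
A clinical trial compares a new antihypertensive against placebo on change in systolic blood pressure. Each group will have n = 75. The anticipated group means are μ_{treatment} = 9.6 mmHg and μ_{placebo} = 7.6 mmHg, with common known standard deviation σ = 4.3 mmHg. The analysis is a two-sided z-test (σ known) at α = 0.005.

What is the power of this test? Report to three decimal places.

Standardized effect: d = |μ_{treatment} − μ_{placebo}| / σ = |9.6 − 7.6| / 4.3 = 0.4651
Noncentrality parameter: δ = d·√(n/2) = 0.4651 × √(75/2) = 2.8482
Critical value for a two-sided test at α = 0.005: z_{α/2} = 2.807.
Power = Φ(δ − 2.807) + Φ(−δ − 2.807) = Φ(0.041) + Φ(-5.655) = 0.5164 + 0.0000 = 0.5164.

Power ≈ 0.516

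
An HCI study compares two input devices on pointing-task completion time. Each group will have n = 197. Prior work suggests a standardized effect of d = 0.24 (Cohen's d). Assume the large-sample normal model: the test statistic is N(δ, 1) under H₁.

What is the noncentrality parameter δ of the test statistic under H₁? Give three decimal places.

δ ≈ 2.382

The noncentrality parameter scales effect size by the design's sample-size factor: δ = d·√(n/2) = 0.24 × √(197/2) = 2.3819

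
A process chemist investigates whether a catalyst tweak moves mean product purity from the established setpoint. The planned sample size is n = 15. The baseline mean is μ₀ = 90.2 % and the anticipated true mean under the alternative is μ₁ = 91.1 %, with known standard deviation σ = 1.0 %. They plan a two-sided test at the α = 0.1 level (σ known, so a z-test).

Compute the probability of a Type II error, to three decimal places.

β ≈ 0.033

Standardized effect: d = |μ₁ − μ₀| / σ = |91.1 − 90.2| / 1.0 = 0.9000
Noncentrality parameter: δ = d·√n = 0.9000 × √15 = 3.4857
Two-sided α = 0.1 → critical value z_{0.05} = 1.645.
Power = Φ(δ − 1.645) + Φ(−δ − 1.645) = Φ(1.841) + Φ(-5.131) = 0.9672 + 0.0000 = 0.9672.
Type II error: β = 1 − power = 1 − 0.9672 = 0.0328.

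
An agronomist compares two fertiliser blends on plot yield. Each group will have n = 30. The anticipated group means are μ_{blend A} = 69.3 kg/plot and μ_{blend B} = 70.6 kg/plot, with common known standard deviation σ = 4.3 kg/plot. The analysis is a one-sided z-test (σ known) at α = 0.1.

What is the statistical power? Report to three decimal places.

Standardized effect: d = |μ_{blend A} − μ_{blend B}| / σ = |69.3 − 70.6| / 4.3 = 0.3023
Noncentrality parameter: λ = d·√(n/2) = 0.3023 × √(30/2) = 1.1709
One-sided α = 0.1 → critical value z_{0.1} = 1.282.
Power = Φ(λ − 1.282) = Φ(-0.111) = 0.4559.

Power ≈ 0.456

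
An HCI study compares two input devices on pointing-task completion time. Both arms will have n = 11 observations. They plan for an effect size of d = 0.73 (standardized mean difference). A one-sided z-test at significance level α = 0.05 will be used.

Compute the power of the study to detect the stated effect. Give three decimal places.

Power ≈ 0.527

Noncentrality parameter: δ = d·√(n/2) = 0.73 × √(11/2) = 1.7120
One-sided α = 0.05 → critical value z_{0.05} = 1.645.
Power = Φ(δ − 1.645) = Φ(0.067) = 0.5268.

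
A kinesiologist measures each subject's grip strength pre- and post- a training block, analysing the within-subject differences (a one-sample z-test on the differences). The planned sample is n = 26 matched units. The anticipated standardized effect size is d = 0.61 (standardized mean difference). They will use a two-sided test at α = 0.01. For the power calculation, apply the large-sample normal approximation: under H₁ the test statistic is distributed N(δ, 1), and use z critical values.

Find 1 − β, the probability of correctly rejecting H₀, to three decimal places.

Power ≈ 0.704

Noncentrality parameter: δ = d·√n = 0.61 × √26 = 3.1104
Critical value for a two-sided test at α = 0.01: z_{α/2} = 2.576.
Power = Φ(δ − 2.576) + Φ(−δ − 2.576) = Φ(0.535) + Φ(-5.686) = 0.7035 + 0.0000 = 0.7035.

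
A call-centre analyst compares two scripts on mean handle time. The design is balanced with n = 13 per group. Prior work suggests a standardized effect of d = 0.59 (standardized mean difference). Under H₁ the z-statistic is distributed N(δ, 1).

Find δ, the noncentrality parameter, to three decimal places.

The noncentrality parameter scales effect size by the design's sample-size factor: δ = d·√(n/2) = 0.59 × √(13/2) = 1.5042

δ ≈ 1.504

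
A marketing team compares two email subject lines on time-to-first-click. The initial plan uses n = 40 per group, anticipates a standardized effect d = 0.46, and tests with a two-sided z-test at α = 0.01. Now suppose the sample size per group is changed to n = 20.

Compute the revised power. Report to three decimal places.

Power ≈ 0.131

With n = 20 per group: δ = d·√(n/2) = 0.46 × √(20/2) = 1.4546. Critical value z_{0.005} = 2.576.
Revised power = Φ(δ − 2.576) + Φ(−δ − 2.576) = Φ(-1.121) + Φ(-4.030) = 0.1311 + 0.0000 = 0.1311.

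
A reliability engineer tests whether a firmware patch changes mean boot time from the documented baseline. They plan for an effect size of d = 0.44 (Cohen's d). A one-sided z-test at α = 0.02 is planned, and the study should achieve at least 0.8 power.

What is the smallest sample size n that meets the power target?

n = 44

Set Φ(δ − 2.054) = 0.8; then δ − 2.054 = Φ⁻¹(0.8) = 0.842, giving δ = 2.895.
δ = d·√n ⇒ n = (δ/d)² = (2.895 / 0.44)² = 43.30.
Rounding up, n = 44.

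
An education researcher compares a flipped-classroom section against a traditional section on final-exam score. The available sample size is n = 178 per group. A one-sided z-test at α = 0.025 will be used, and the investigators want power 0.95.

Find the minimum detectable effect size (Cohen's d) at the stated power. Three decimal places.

d ≈ 0.382

Need Φ(δ − 1.960) = 0.95, so δ = 1.960 + 1.645 = 3.605.
δ = d·√(n/2) ⇒ d = δ/√(n/2) = 3.605/√(178/2) = 0.3821.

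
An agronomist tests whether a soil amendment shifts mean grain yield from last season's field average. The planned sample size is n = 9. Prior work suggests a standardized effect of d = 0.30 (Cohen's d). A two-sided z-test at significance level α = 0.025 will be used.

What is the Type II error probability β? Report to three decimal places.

Noncentrality parameter: δ = d·√n = 0.30 × √9 = 0.9000
Two-sided α = 0.025 → critical value z_{0.0125} = 2.241.
Power = Φ(δ − 2.241) + Φ(−δ − 2.241) = Φ(-1.341) + Φ(-3.141) = 0.0899 + 0.0008 = 0.0907.
Type II error: β = 1 − power = 1 − 0.0907 = 0.9093.

β ≈ 0.909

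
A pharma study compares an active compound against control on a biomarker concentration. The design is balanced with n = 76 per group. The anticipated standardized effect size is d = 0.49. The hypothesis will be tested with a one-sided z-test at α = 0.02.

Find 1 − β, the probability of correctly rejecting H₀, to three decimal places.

Noncentrality parameter: δ = d·√(n/2) = 0.49 × √(76/2) = 3.0206
One-sided α = 0.02 → critical value z_{0.02} = 2.054.
Power = P(Z > 2.054 − δ) = Φ(0.967) = 0.8332.

Power ≈ 0.833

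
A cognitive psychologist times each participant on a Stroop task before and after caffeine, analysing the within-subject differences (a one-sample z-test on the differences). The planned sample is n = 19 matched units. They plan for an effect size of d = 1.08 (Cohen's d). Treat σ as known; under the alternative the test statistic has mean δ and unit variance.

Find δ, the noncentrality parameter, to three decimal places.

δ = d·√n = 1.08 × √19 = 4.7076

δ ≈ 4.708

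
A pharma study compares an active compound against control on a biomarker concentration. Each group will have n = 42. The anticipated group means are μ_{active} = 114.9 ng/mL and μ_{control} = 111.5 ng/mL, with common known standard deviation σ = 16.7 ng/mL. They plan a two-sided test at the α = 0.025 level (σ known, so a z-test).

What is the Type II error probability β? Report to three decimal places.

Standardized effect: d = |μ_{active} − μ_{control}| / σ = |114.9 − 111.5| / 16.7 = 0.2036
Noncentrality parameter: δ = d·√(n/2) = 0.2036 × √(42/2) = 0.9330
Critical value for a two-sided test at α = 0.025: z_{α/2} = 2.241.
Power = Φ(δ − 2.241) + Φ(−δ − 2.241) = Φ(-1.308) + Φ(-3.174) = 0.0954 + 0.0008 = 0.0961.
Type II error: β = 1 − power = 1 − 0.0961 = 0.9039.

β ≈ 0.904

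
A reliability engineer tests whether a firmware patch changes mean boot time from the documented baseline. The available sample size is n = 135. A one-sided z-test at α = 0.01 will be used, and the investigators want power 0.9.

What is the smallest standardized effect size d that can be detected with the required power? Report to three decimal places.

Required noncentrality: δ = z_{0.01} + z_{0.10} = 2.326 + 1.282 = 3.608.
δ = d·√n ⇒ d = δ/√n = 3.608/√135 = 0.3105.

d ≈ 0.311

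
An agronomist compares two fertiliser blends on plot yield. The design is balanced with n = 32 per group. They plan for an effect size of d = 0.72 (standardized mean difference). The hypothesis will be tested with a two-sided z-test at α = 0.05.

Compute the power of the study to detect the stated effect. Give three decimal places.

Power ≈ 0.821

Noncentrality parameter: δ = d·√(n/2) = 0.72 × √(32/2) = 2.8800
Two-sided α = 0.05 → critical value z_{0.025} = 1.960.
Power = Φ(δ − 1.960) + Φ(−δ − 1.960) = Φ(0.920) + Φ(-4.840) = 0.8212 + 0.0000 = 0.8212.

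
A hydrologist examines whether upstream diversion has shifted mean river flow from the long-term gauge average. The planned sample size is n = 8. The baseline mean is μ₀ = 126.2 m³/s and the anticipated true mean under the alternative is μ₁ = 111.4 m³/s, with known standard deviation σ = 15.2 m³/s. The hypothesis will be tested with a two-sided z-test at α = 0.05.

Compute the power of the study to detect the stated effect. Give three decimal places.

Standardized effect: d = |μ₁ − μ₀| / σ = |111.4 − 126.2| / 15.2 = 0.9737
Noncentrality parameter: δ = d·√n = 0.9737 × √8 = 2.7540
Critical value for a two-sided test at α = 0.05: z_{α/2} = 1.960.
Power = Φ(δ − 1.960) + Φ(−δ − 1.960) = Φ(0.794) + Φ(-4.714) = 0.7864 + 0.0000 = 0.7864.

Power ≈ 0.786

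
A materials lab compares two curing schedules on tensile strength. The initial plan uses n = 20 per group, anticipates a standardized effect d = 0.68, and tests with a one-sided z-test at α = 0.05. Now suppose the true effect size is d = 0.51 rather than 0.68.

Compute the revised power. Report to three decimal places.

Power ≈ 0.487

With d = 0.51: δ = d·√(n/2) = 0.51 × √(20/2) = 1.6128. Critical value z_{0.05} = 1.645.
Revised power = Φ(δ − 1.645) = Φ(-0.032) = 0.4872.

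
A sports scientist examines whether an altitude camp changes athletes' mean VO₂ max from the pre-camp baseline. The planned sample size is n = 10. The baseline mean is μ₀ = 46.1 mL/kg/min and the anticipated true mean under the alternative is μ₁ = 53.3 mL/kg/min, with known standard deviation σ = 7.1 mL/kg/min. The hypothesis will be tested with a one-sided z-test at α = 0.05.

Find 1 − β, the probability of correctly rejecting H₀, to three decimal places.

Power ≈ 0.941

Standardized effect: d = |μ₁ − μ₀| / σ = |53.3 − 46.1| / 7.1 = 1.0141
Noncentrality parameter: δ = d·√n = 1.0141 × √10 = 3.2068
Critical value for a one-sided test at α = 0.05: z_α = 1.645.
Power = P(Z > 1.645 − δ) = Φ(1.562) = 0.9409.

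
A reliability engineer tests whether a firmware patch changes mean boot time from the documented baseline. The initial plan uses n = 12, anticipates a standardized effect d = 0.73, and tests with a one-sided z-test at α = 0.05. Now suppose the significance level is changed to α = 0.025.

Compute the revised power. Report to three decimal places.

Power ≈ 0.715

δ = d·√n = 0.73 × √12 = 2.5288 (unchanged). New critical value: z_{0.025} = 1.960.
Revised power = P(Z > 1.960 − δ) = Φ(0.569) = 0.7153.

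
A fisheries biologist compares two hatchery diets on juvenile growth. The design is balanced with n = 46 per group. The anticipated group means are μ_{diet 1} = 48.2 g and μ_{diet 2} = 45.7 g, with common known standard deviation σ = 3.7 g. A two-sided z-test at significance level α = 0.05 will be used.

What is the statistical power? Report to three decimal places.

Standardized effect: d = |μ_{diet 1} − μ_{diet 2}| / σ = |48.2 − 45.7| / 3.7 = 0.6757
Noncentrality parameter: δ = d·√(n/2) = 0.6757 × √(46/2) = 3.2404
Critical value for a two-sided test at α = 0.05: z_{α/2} = 1.960.
Power = Φ(δ − 1.960) + Φ(−δ − 1.960) = Φ(1.280) + Φ(-5.200) = 0.8998 + 0.0000 = 0.8998.

Power ≈ 0.900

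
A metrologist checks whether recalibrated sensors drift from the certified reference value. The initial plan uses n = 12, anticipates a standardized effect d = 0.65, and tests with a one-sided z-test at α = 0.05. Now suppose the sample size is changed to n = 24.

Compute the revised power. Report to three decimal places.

With n = 24: δ = d·√n = 0.65 × √24 = 3.1843. Critical value z_{0.05} = 1.645.
Revised power = Φ(δ − 1.645) = Φ(1.539) = 0.9382.

Power ≈ 0.938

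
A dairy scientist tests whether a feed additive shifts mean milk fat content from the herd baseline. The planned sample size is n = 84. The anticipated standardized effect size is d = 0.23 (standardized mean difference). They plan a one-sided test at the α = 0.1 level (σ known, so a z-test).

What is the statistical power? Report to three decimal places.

Noncentrality parameter: δ = d·√n = 0.23 × √84 = 2.1080
Critical value for a one-sided test at α = 0.1: z_α = 1.282.
Power = Φ(δ − 1.282) = Φ(0.826) = 0.7957.

Power ≈ 0.796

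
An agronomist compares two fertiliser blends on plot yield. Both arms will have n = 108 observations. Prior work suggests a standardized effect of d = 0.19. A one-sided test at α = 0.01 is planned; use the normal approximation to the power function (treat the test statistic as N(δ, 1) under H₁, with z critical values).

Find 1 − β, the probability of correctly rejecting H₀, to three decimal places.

Power ≈ 0.176

Noncentrality parameter: δ = d·√(n/2) = 0.19 × √(108/2) = 1.3962
Critical value for a one-sided test at α = 0.01: z_α = 2.326.
Power = P(Z > 2.326 − δ) = Φ(-0.930) = 0.1761.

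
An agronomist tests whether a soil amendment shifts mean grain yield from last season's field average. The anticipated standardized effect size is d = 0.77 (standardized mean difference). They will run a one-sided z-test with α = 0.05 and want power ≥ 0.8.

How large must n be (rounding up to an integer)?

Set Φ(δ − 1.645) = 0.8; then δ − 1.645 = Φ⁻¹(0.8) = 0.842, giving δ = 2.486.
δ = d·√n ⇒ n = (δ/d)² = (2.486 / 0.77)² = 10.43.
Rounding up, n = 11.

n = 11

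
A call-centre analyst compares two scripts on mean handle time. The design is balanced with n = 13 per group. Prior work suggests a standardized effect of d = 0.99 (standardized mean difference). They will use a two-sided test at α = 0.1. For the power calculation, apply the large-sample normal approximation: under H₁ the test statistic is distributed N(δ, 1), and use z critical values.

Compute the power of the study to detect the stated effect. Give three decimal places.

Noncentrality parameter: λ = d·√(n/2) = 0.99 × √(13/2) = 2.5240
Critical value for a two-sided test at α = 0.1: z_{α/2} = 1.645.
Power = Φ(λ − 1.645) + Φ(−λ − 1.645) = Φ(0.879) + Φ(-4.169) = 0.8103 + 0.0000 = 0.8104.

Power ≈ 0.810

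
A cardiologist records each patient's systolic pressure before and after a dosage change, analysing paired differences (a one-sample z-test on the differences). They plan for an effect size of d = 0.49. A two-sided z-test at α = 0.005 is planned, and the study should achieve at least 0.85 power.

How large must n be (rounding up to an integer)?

For power 0.85 need Φ(δ − z_{0.0025}) = 0.85, so δ = z_{0.0025} + z_{0.15} = 2.807 + 1.036 = 3.843.
(The Φ(−δ − z_{α/2}) term is vanishingly small for δ > 0 and is dropped in the standard sample-size formula.)
δ = d·√n ⇒ n = (δ/d)² = (3.843 / 0.49)² = 61.53.
Rounding up, n = 62.

n = 62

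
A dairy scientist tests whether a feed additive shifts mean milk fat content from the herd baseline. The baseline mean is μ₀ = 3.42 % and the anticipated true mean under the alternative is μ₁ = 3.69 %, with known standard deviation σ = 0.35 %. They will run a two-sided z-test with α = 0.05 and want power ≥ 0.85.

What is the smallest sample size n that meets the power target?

n = 16

Standardized effect: d = |μ₁ − μ₀| / σ = |3.69 − 3.42| / 0.35 = 0.7714
For power 0.85 need Φ(δ − z_{0.025}) = 0.85, so δ = z_{0.025} + z_{0.15} = 1.960 + 1.036 = 2.996.
(Ignoring the negligible lower-tail rejection probability gives the usual closed-form inversion.)
δ = d·√n ⇒ n = (δ/d)² = (2.996 / 0.7714)² = 15.09.
Rounding up, n = 16.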